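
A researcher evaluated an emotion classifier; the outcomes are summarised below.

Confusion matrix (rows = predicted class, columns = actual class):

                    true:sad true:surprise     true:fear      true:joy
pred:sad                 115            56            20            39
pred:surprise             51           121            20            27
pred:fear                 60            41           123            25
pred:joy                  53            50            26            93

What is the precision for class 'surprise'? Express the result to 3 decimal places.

precision = TP/(TP+FP).
surprise: TP=121, FP=51+20+27=98 → 121/219 = 0.5525

0.553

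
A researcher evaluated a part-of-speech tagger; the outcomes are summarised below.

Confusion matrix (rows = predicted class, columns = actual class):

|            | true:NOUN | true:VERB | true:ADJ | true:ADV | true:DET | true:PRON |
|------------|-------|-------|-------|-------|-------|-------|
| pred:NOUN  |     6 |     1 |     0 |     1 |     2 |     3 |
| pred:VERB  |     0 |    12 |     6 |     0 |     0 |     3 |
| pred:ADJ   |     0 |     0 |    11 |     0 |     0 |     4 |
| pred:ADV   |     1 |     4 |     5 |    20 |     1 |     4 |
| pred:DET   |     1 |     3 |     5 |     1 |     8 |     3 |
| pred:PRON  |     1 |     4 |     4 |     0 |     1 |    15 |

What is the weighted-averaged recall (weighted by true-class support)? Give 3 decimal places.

Per-class recall (TP/(TP+FN)):
  NOUN: TP=6, FN=0+0+1+1+1=3 → 6/9 = 0.6667
  VERB: TP=12, FN=1+0+4+3+4=12 → 12/24 = 0.5000
  ADJ: TP=11, FN=0+6+5+5+4=20 → 11/31 = 0.3548
  ADV: TP=20, FN=1+0+0+1+0=2 → 20/22 = 0.9091
  DET: TP=8, FN=2+0+0+1+1=4 → 8/12 = 0.6667
  PRON: TP=15, FN=3+3+4+4+3=17 → 15/32 = 0.4688
Weighted-recall = Σ (supportᵢ/N)·recallᵢ with N=130: (9/130)·0.6667 + (24/130)·0.5000 + (31/130)·0.3548 + (22/130)·0.9091 + (12/130)·0.6667 + (32/130)·0.4688 = 0.554

0.554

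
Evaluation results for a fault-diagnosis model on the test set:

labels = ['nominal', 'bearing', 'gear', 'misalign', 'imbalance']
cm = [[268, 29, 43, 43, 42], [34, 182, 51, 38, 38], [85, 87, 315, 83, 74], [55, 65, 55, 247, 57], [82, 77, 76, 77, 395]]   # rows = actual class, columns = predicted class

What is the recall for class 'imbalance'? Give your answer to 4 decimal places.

0.5587

recall = TP/(TP+FN).
imbalance: TP=395, FN=82+77+76+77=312 → 395/707 = 0.55870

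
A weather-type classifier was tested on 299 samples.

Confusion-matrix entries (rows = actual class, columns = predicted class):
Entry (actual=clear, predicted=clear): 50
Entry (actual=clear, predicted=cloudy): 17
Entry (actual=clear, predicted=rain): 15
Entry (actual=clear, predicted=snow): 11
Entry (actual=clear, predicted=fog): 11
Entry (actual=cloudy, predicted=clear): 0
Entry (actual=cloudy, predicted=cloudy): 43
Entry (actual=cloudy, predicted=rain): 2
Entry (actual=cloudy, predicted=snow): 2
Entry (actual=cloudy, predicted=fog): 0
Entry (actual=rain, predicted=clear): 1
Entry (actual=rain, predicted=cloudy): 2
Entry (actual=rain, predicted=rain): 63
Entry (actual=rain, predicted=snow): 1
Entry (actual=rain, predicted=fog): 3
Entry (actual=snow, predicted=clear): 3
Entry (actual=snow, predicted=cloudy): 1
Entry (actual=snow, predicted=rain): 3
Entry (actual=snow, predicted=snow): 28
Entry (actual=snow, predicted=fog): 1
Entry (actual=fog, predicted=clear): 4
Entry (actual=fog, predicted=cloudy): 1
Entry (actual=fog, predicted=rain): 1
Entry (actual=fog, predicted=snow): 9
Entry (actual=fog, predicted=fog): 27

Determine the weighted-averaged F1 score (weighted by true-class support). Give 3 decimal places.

0.696

Per-class F1 score (2·TP/(2·TP+FP+FN)):
  clear: TP=50, FP=0+1+3+4=8, FN=17+15+11+11=54 → 100/162 = 0.6173
  cloudy: TP=43, FP=17+2+1+1=21, FN=0+2+2+0=4 → 86/111 = 0.7748
  rain: TP=63, FP=15+2+3+1=21, FN=1+2+1+3=7 → 126/154 = 0.8182
  snow: TP=28, FP=11+2+1+9=23, FN=3+1+3+1=8 → 56/87 = 0.6437
  fog: TP=27, FP=11+0+3+1=15, FN=4+1+1+9=15 → 54/84 = 0.6429
Weighted-F1 score = Σ (supportᵢ/N)·F1 scoreᵢ with N=299: (104/299)·0.6173 + (47/299)·0.7748 + (70/299)·0.8182 + (36/299)·0.6437 + (42/299)·0.6429 = 0.696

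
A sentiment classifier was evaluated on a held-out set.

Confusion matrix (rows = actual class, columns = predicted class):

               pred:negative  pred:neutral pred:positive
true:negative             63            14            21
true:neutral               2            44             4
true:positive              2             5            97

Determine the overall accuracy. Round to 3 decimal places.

Accuracy = trace / total = (63+44+97=204) / 252 = 204/252 = 0.810

0.810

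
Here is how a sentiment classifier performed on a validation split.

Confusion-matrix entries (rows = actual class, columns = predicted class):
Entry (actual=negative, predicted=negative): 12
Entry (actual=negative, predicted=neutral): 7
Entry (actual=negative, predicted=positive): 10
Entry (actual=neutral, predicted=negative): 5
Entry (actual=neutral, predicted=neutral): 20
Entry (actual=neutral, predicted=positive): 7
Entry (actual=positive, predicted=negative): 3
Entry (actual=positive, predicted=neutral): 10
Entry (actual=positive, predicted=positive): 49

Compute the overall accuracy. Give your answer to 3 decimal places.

Accuracy = trace / total = (12+20+49=81) / 123 = 81/123 = 0.659

0.659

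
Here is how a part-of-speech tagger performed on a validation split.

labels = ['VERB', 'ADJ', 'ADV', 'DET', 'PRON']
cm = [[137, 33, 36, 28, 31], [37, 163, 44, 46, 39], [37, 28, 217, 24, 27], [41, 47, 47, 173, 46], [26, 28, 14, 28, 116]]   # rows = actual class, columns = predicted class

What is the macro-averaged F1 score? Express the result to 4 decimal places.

0.5348

Per-class F1 score (2·TP/(2·TP+FP+FN)):
  VERB: TP=137, FP=37+37+41+26=141, FN=33+36+28+31=128 → 274/543 = 0.50460
  ADJ: TP=163, FP=33+28+47+28=136, FN=37+44+46+39=166 → 326/628 = 0.51911
  ADV: TP=217, FP=36+44+47+14=141, FN=37+28+24+27=116 → 434/691 = 0.62808
  DET: TP=173, FP=28+46+24+28=126, FN=41+47+47+46=181 → 346/653 = 0.52986
  PRON: TP=116, FP=31+39+27+46=143, FN=26+28+14+28=96 → 232/471 = 0.49257
Macro-F1 score = mean = (0.50460 + 0.51911 + 0.62808 + 0.52986 + 0.49257) / 5 = 0.5348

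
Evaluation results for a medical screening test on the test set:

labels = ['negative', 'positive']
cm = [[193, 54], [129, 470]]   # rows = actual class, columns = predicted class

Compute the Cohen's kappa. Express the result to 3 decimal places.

Observed agreement pₒ = trace/N = 663/846 = 0.7837
Expected agreement pₑ = Σ (rowᵢ·colᵢ)/N² = (247·322 + 599·524)/846² = 0.5497
κ = (pₒ − pₑ)/(1 − pₑ) = (0.7837 − 0.5497)/(1 − 0.5497) = 0.520

0.520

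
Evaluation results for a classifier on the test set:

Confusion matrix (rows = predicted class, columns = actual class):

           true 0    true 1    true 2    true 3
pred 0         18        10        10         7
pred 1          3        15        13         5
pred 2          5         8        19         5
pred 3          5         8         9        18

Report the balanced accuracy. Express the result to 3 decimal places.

0.458

Balanced accuracy = mean of per-class recall.
  0: recall = 18/31 = 0.5806
  1: recall = 15/41 = 0.3659
  2: recall = 19/51 = 0.3725
  3: recall = 18/35 = 0.5143
Mean = (0.5806 + 0.3659 + 0.3725 + 0.5143) / 4 = 0.458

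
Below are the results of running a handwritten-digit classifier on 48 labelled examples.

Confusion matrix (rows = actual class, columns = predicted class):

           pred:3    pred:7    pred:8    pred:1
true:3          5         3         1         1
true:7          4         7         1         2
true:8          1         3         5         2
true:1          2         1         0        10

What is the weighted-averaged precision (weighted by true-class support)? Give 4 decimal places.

Per-class precision (TP/(TP+FP)):
  3: TP=5, FP=4+1+2=7 → 5/12 = 0.41667
  7: TP=7, FP=3+3+1=7 → 7/14 = 0.50000
  8: TP=5, FP=1+1+0=2 → 5/7 = 0.71429
  1: TP=10, FP=1+2+2=5 → 10/15 = 0.66667
Weighted-precision = Σ (supportᵢ/N)·precisionᵢ with N=48: (10/48)·0.41667 + (14/48)·0.50000 + (11/48)·0.71429 + (13/48)·0.66667 = 0.5769

0.5769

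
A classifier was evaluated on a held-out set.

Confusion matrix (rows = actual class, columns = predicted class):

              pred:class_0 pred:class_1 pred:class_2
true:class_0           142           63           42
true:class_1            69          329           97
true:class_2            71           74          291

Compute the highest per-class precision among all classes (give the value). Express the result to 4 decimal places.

0.7060

Per-class precision (TP/(TP+FP)):
  class_0: TP=142, FP=69+71=140 → 142/282 = 0.50355
  class_1: TP=329, FP=63+74=137 → 329/466 = 0.70601
  class_2: TP=291, FP=42+97=139 → 291/430 = 0.67674
Highest is class 'class_1' with precision = 0.7060.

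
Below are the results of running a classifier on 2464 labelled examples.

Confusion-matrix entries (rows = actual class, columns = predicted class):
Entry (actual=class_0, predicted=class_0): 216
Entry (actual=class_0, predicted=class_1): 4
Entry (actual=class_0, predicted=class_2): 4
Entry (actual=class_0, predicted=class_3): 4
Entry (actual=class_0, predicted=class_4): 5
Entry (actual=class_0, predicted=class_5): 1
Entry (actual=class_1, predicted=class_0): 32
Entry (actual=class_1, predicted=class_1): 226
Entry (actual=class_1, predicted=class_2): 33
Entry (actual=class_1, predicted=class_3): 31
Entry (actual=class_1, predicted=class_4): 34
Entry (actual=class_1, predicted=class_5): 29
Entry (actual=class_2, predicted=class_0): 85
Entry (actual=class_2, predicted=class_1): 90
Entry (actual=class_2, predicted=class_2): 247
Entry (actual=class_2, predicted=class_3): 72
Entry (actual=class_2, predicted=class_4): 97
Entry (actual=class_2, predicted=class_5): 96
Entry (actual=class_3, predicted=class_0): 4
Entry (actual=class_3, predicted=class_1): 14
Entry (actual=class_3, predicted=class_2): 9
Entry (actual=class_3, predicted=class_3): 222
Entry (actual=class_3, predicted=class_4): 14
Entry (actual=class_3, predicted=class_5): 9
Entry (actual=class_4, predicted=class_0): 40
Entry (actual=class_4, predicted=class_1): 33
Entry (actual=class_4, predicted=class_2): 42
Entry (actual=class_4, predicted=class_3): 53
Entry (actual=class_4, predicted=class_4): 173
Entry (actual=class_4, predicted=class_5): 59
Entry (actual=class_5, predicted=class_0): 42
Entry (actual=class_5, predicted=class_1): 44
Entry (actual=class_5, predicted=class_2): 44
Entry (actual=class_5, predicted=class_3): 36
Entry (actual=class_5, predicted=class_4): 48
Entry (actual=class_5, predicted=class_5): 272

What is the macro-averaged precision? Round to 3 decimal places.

0.550

Per-class precision (TP/(TP+FP)):
  class_0: TP=216, FP=32+85+4+40+42=203 → 216/419 = 0.5155
  class_1: TP=226, FP=4+90+14+33+44=185 → 226/411 = 0.5499
  class_2: TP=247, FP=4+33+9+42+44=132 → 247/379 = 0.6517
  class_3: TP=222, FP=4+31+72+53+36=196 → 222/418 = 0.5311
  class_4: TP=173, FP=5+34+97+14+48=198 → 173/371 = 0.4663
  class_5: TP=272, FP=1+29+96+9+59=194 → 272/466 = 0.5837
Macro-precision = mean = (0.5155 + 0.5499 + 0.6517 + 0.5311 + 0.4663 + 0.5837) / 6 = 0.550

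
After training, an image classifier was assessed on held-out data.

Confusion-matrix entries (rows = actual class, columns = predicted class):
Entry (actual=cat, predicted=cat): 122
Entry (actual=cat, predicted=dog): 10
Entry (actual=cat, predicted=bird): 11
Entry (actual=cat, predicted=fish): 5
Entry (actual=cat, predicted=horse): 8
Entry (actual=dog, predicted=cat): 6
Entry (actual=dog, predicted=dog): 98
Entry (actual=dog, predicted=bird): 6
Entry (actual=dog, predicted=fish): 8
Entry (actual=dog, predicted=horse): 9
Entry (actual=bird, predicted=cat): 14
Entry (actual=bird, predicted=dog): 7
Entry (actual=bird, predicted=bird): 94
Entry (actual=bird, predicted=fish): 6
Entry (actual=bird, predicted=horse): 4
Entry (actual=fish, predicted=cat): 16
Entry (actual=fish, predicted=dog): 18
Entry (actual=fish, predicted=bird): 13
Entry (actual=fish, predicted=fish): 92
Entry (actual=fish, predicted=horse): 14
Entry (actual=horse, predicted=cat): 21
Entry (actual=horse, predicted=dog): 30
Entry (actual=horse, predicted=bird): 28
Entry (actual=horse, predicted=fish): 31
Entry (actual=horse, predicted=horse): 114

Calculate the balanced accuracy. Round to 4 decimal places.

Balanced accuracy = mean of per-class recall.
  cat: recall = 122/156 = 0.78205
  dog: recall = 98/127 = 0.77165
  bird: recall = 94/125 = 0.75200
  fish: recall = 92/153 = 0.60131
  horse: recall = 114/224 = 0.50893
Mean = (0.78205 + 0.77165 + 0.75200 + 0.60131 + 0.50893) / 5 = 0.6832

0.6832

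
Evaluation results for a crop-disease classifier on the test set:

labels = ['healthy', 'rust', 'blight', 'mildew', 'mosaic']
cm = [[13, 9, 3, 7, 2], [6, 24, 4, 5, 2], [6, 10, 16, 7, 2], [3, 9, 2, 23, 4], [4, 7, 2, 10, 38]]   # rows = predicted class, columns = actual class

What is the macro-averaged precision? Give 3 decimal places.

0.508

Per-class precision (TP/(TP+FP)):
  healthy: TP=13, FP=9+3+7+2=21 → 13/34 = 0.3824
  rust: TP=24, FP=6+4+5+2=17 → 24/41 = 0.5854
  blight: TP=16, FP=6+10+7+2=25 → 16/41 = 0.3902
  mildew: TP=23, FP=3+9+2+4=18 → 23/41 = 0.5610
  mosaic: TP=38, FP=4+7+2+10=23 → 38/61 = 0.6230
Macro-precision = mean = (0.3824 + 0.5854 + 0.3902 + 0.5610 + 0.6230) / 5 = 0.508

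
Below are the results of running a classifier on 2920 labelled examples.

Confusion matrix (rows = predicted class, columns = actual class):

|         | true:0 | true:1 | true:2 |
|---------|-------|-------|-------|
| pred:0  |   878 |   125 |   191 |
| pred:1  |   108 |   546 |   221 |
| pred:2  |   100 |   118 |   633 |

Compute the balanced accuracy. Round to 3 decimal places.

Balanced accuracy = mean of per-class recall.
  0: recall = 878/1086 = 0.8085
  1: recall = 546/789 = 0.6920
  2: recall = 633/1045 = 0.6057
Mean = (0.8085 + 0.6920 + 0.6057) / 3 = 0.702

0.702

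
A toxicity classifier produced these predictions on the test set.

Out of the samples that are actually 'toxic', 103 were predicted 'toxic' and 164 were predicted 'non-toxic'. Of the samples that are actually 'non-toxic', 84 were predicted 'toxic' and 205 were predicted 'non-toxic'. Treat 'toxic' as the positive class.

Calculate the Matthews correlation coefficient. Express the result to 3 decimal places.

0.101

MCC = (TP·TN − FP·FN) / √((TP+FP)(TP+FN)(TN+FP)(TN+FN))
Numerator = 103·205 − 84·164 = 7339
Denominator = √(187·267·289·369) = √5324478489 = 72969.0242
MCC = 7339 / 72969.0242 = 0.101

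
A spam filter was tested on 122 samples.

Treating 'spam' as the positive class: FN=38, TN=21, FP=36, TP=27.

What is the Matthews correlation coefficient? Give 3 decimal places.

MCC = (TP·TN − FP·FN) / √((TP+FP)(TP+FN)(TN+FP)(TN+FN))
Numerator = 27·21 − 36·38 = -801
Denominator = √(63·65·57·59) = √13771485 = 3710.9951
MCC = -801 / 3710.9951 = -0.216

-0.216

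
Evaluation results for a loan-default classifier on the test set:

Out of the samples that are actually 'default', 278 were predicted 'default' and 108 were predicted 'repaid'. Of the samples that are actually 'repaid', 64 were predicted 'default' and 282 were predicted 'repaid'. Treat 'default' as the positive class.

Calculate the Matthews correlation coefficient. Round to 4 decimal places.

0.5356

MCC = (TP·TN − FP·FN) / √((TP+FP)(TP+FN)(TN+FP)(TN+FN))
Numerator = 278·282 − 64·108 = 71484
Denominator = √(342·386·346·390) = √17813699280 = 133467.9710
MCC = 71484 / 133467.9710 = 0.5356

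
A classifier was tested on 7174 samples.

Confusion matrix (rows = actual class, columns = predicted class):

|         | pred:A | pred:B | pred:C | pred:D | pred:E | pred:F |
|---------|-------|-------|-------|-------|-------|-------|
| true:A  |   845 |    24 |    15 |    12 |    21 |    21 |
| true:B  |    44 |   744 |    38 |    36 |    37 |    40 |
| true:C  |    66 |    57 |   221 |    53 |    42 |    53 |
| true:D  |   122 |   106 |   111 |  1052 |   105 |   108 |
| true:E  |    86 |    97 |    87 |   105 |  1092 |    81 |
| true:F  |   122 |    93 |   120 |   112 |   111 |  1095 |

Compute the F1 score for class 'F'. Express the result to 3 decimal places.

One-vs-rest for 'F': TP = diagonal; FP = other classes predicted 'F'; FN = 'F' predicted as other.
F1 score = 2·TP/(2·TP+FP+FN).
F: TP=1095, FP=21+40+53+108+81=303, FN=122+93+120+112+111=558 → 2190/3051 = 0.7178

0.718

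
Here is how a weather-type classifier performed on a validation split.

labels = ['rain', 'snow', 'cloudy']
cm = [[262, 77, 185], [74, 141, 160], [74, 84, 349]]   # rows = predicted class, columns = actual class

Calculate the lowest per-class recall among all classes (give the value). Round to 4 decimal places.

0.4669

Per-class recall (TP/(TP+FN)):
  rain: TP=262, FN=74+74=148 → 262/410 = 0.63902
  snow: TP=141, FN=77+84=161 → 141/302 = 0.46689
  cloudy: TP=349, FN=185+160=345 → 349/694 = 0.50288
Lowest is class 'snow' with recall = 0.4669.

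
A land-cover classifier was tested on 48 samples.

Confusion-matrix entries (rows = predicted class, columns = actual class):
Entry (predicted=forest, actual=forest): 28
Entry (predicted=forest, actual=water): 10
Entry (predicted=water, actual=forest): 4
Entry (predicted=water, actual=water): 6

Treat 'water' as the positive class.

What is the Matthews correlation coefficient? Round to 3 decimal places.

MCC = (TP·TN − FP·FN) / √((TP+FP)(TP+FN)(TN+FP)(TN+FN))
Numerator = 6·28 − 4·10 = 128
Denominator = √(10·16·32·38) = √194560 = 441.0896
MCC = 128 / 441.0896 = 0.290

0.290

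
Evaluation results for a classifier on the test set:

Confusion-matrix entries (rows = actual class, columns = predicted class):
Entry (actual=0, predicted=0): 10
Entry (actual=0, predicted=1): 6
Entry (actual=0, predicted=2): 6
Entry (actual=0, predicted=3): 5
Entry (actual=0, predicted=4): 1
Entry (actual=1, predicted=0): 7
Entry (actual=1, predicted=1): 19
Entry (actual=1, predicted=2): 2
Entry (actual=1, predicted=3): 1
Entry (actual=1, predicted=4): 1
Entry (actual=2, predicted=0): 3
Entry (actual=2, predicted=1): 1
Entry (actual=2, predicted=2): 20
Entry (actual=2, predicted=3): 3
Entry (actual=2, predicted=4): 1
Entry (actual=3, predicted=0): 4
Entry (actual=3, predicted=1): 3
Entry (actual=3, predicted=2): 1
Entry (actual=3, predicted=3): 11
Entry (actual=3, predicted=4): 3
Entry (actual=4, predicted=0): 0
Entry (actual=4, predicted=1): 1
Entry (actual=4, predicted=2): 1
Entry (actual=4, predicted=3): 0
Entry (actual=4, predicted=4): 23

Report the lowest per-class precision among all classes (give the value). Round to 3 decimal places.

0.417

Per-class precision (TP/(TP+FP)):
  0: TP=10, FP=7+3+4+0=14 → 10/24 = 0.4167
  1: TP=19, FP=6+1+3+1=11 → 19/30 = 0.6333
  2: TP=20, FP=6+2+1+1=10 → 20/30 = 0.6667
  3: TP=11, FP=5+1+3+0=9 → 11/20 = 0.5500
  4: TP=23, FP=1+1+1+3=6 → 23/29 = 0.7931
Lowest is class '0' with precision = 0.417.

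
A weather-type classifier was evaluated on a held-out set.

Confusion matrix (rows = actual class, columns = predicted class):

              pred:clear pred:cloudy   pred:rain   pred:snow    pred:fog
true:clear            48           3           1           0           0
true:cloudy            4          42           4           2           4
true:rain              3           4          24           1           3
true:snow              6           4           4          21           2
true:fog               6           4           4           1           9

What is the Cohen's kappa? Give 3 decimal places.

0.621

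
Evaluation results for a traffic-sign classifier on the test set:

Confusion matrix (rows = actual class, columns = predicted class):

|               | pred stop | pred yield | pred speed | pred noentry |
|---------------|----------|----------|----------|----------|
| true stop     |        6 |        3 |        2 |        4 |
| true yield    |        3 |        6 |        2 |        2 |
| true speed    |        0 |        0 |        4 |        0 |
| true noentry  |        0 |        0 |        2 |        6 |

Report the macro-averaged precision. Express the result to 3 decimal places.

0.558

Per-class precision (TP/(TP+FP)):
  stop: TP=6, FP=3+0+0=3 → 6/9 = 0.6667
  yield: TP=6, FP=3+0+0=3 → 6/9 = 0.6667
  speed: TP=4, FP=2+2+2=6 → 4/10 = 0.4000
  noentry: TP=6, FP=4+2+0=6 → 6/12 = 0.5000
Macro-precision = mean = (0.6667 + 0.6667 + 0.4000 + 0.5000) / 4 = 0.558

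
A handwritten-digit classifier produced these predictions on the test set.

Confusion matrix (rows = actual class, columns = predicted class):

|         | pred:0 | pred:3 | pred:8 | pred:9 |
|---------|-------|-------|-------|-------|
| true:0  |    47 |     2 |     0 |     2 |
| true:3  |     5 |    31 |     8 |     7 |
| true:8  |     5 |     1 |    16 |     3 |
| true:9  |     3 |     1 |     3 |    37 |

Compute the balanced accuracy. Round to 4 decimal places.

0.7526

Balanced accuracy = mean of per-class recall.
  0: recall = 47/51 = 0.92157
  3: recall = 31/51 = 0.60784
  8: recall = 16/25 = 0.64000
  9: recall = 37/44 = 0.84091
Mean = (0.92157 + 0.60784 + 0.64000 + 0.84091) / 4 = 0.7526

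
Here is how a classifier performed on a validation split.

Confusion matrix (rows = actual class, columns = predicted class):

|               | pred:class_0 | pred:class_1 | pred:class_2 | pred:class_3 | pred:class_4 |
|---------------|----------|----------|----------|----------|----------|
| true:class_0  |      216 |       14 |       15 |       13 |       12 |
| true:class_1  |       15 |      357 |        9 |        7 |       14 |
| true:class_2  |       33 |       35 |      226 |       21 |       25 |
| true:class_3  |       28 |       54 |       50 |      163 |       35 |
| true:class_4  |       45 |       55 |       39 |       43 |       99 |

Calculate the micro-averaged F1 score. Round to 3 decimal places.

Micro-averaging pools counts across classes: ΣTP=1061, ΣFP=562, ΣFN=562.
Micro-F1 score = 2·TP/(2·TP+FP+FN) on pooled counts = 0.654 (equals overall accuracy in single-label multiclass).

0.654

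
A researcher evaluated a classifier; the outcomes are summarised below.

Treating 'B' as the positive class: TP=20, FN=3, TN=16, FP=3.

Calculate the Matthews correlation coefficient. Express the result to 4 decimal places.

0.7117

MCC = (TP·TN − FP·FN) / √((TP+FP)(TP+FN)(TN+FP)(TN+FN))
Numerator = 20·16 − 3·3 = 311
Denominator = √(23·23·19·19) = √190969 = 437.0000
MCC = 311 / 437.0000 = 0.7117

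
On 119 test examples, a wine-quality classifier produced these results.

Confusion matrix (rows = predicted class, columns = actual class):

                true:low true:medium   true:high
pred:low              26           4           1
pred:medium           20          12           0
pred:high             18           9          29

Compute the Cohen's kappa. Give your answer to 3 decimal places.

0.362

Observed agreement pₒ = trace/N = 67/119 = 0.5630
Expected agreement pₑ = Σ (rowᵢ·colᵢ)/N² = (64·31 + 25·32 + 30·56)/119² = 0.3152
κ = (pₒ − pₑ)/(1 − pₑ) = (0.5630 − 0.3152)/(1 − 0.3152) = 0.362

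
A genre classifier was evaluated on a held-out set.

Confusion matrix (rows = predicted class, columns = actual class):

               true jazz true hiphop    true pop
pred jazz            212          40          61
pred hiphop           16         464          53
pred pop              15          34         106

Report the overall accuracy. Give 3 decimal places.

0.781

Accuracy = trace / total = (212+464+106=782) / 1001 = 782/1001 = 0.781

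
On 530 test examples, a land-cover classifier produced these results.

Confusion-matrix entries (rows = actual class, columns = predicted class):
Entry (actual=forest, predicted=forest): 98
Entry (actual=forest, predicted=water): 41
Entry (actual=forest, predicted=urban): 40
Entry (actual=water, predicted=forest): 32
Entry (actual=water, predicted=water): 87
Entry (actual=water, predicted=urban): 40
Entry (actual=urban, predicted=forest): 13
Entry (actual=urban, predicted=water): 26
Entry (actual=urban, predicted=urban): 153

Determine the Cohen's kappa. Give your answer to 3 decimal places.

0.453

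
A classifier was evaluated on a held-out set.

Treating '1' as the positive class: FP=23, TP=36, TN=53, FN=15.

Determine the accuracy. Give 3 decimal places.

Accuracy = (TP+TN)/N = (36+53)/127 = 0.701

0.701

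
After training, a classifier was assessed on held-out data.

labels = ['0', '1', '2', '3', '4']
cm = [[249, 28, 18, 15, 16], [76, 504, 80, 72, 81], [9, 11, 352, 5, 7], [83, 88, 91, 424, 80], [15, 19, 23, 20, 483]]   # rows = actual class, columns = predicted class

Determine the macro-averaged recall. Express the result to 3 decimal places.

Per-class recall (TP/(TP+FN)):
  0: TP=249, FN=28+18+15+16=77 → 249/326 = 0.7638
  1: TP=504, FN=76+80+72+81=309 → 504/813 = 0.6199
  2: TP=352, FN=9+11+5+7=32 → 352/384 = 0.9167
  3: TP=424, FN=83+88+91+80=342 → 424/766 = 0.5535
  4: TP=483, FN=15+19+23+20=77 → 483/560 = 0.8625
Macro-recall = mean = (0.7638 + 0.6199 + 0.9167 + 0.5535 + 0.8625) / 5 = 0.743

0.743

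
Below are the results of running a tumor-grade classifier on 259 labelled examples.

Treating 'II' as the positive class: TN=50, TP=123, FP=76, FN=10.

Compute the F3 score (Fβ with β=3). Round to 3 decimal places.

Fβ = (1+β²)·TP / ((1+β²)·TP + β²·FN + FP), with β²=9
= 10·123 / (10·123 + 9·10 + 76) = 0.881

0.881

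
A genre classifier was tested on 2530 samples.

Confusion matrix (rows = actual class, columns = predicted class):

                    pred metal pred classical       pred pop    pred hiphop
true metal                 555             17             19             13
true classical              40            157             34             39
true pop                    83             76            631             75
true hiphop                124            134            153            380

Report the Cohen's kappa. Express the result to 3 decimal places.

Observed agreement pₒ = trace/N = 1723/2530 = 0.6810
Expected agreement pₑ = Σ (rowᵢ·colᵢ)/N² = (604·802 + 270·384 + 865·837 + 791·507)/2530² = 0.2676
κ = (pₒ − pₑ)/(1 − pₑ) = (0.6810 − 0.2676)/(1 − 0.2676) = 0.564

0.564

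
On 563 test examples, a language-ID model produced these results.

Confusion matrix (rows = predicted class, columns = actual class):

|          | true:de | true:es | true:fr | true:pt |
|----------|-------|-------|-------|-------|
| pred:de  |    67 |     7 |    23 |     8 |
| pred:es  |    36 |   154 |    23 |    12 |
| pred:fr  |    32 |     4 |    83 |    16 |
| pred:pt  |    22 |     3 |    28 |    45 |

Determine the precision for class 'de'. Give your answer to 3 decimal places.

One-vs-rest for 'de': TP = diagonal; FP = other classes predicted 'de'; FN = 'de' predicted as other.
precision = TP/(TP+FP).
de: TP=67, FP=7+23+8=38 → 67/105 = 0.6381

0.638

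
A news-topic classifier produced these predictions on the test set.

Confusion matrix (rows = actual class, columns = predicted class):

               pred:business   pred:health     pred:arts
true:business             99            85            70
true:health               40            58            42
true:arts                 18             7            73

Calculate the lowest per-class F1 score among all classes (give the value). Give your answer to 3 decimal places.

0.400

Per-class F1 score (2·TP/(2·TP+FP+FN)):
  business: TP=99, FP=40+18=58, FN=85+70=155 → 198/411 = 0.4818
  health: TP=58, FP=85+7=92, FN=40+42=82 → 116/290 = 0.4000
  arts: TP=73, FP=70+42=112, FN=18+7=25 → 146/283 = 0.5159
Lowest is class 'health' with F1 score = 0.400.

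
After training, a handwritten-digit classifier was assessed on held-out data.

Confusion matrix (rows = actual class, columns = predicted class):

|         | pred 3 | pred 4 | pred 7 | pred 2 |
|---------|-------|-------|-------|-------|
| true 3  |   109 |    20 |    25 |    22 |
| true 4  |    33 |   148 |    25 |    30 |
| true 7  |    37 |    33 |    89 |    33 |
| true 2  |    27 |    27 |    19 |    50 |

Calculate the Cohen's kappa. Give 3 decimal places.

Observed agreement pₒ = trace/N = 396/727 = 0.5447
Expected agreement pₑ = Σ (rowᵢ·colᵢ)/N² = (176·206 + 236·228 + 192·158 + 123·135)/727² = 0.2592
κ = (pₒ − pₑ)/(1 − pₑ) = (0.5447 − 0.2592)/(1 − 0.2592) = 0.385

0.385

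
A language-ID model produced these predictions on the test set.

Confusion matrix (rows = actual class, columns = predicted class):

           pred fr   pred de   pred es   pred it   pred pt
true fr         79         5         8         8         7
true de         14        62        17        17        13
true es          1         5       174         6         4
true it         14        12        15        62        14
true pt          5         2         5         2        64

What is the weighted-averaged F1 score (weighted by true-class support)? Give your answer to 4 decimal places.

Per-class F1 score (2·TP/(2·TP+FP+FN)):
  fr: TP=79, FP=14+1+14+5=34, FN=5+8+8+7=28 → 158/220 = 0.71818
  de: TP=62, FP=5+5+12+2=24, FN=14+17+17+13=61 → 124/209 = 0.59330
  es: TP=174, FP=8+17+15+5=45, FN=1+5+6+4=16 → 348/409 = 0.85086
  it: TP=62, FP=8+17+6+2=33, FN=14+12+15+14=55 → 124/212 = 0.58491
  pt: TP=64, FP=7+13+4+14=38, FN=5+2+5+2=14 → 128/180 = 0.71111
Weighted-F1 score = Σ (supportᵢ/N)·F1 scoreᵢ with N=615: (107/615)·0.71818 + (123/615)·0.59330 + (190/615)·0.85086 + (117/615)·0.58491 + (78/615)·0.71111 = 0.7079

0.7079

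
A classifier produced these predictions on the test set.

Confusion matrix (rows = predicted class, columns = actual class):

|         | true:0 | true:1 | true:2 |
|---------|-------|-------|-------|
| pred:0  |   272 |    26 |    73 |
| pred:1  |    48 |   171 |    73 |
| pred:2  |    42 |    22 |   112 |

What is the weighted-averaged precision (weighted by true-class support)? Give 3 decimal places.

0.665

Per-class precision (TP/(TP+FP)):
  0: TP=272, FP=26+73=99 → 272/371 = 0.7332
  1: TP=171, FP=48+73=121 → 171/292 = 0.5856
  2: TP=112, FP=42+22=64 → 112/176 = 0.6364
Weighted-precision = Σ (supportᵢ/N)·precisionᵢ with N=839: (362/839)·0.7332 + (219/839)·0.5856 + (258/839)·0.6364 = 0.665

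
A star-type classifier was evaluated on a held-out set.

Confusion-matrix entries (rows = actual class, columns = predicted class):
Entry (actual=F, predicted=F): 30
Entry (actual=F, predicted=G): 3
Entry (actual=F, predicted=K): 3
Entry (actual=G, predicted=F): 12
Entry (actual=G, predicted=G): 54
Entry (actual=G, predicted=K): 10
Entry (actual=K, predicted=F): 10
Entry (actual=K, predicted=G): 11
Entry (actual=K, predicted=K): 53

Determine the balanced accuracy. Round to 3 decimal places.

0.753

Balanced accuracy = mean of per-class recall.
  F: recall = 30/36 = 0.8333
  G: recall = 54/76 = 0.7105
  K: recall = 53/74 = 0.7162
Mean = (0.8333 + 0.7105 + 0.7162) / 3 = 0.753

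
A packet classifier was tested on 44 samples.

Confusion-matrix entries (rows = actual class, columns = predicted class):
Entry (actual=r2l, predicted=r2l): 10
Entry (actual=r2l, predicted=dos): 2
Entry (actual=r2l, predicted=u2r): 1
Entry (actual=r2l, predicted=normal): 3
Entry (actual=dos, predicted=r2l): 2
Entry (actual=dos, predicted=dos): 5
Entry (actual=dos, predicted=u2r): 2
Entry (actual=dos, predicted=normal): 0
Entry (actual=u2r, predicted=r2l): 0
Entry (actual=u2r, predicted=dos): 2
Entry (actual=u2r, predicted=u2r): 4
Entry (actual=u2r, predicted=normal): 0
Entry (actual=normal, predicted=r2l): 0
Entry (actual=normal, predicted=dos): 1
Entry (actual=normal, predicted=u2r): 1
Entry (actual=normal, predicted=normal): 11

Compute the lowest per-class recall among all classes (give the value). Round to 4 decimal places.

Per-class recall (TP/(TP+FN)):
  r2l: TP=10, FN=2+1+3=6 → 10/16 = 0.62500
  dos: TP=5, FN=2+2+0=4 → 5/9 = 0.55556
  u2r: TP=4, FN=0+2+0=2 → 4/6 = 0.66667
  normal: TP=11, FN=0+1+1=2 → 11/13 = 0.84615
Lowest is class 'dos' with recall = 0.5556.

0.5556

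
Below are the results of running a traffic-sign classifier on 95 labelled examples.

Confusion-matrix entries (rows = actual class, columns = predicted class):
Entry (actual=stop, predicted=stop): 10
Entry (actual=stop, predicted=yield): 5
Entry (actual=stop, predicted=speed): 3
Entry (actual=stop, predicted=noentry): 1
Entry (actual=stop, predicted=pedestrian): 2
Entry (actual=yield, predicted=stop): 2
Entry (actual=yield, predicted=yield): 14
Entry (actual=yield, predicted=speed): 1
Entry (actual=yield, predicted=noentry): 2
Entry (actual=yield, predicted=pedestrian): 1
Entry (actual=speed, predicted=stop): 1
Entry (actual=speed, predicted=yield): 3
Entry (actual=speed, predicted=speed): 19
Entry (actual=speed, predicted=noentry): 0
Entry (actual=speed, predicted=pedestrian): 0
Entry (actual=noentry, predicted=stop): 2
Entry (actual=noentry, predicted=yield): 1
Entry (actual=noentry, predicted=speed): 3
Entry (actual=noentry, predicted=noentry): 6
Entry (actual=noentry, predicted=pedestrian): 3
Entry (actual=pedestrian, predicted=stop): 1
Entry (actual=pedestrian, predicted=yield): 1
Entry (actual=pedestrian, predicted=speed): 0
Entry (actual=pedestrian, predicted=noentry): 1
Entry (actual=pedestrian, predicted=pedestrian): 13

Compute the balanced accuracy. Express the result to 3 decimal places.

Balanced accuracy = mean of per-class recall.
  stop: recall = 10/21 = 0.4762
  yield: recall = 14/20 = 0.7000
  speed: recall = 19/23 = 0.8261
  noentry: recall = 6/15 = 0.4000
  pedestrian: recall = 13/16 = 0.8125
Mean = (0.4762 + 0.7000 + 0.8261 + 0.4000 + 0.8125) / 5 = 0.643

0.643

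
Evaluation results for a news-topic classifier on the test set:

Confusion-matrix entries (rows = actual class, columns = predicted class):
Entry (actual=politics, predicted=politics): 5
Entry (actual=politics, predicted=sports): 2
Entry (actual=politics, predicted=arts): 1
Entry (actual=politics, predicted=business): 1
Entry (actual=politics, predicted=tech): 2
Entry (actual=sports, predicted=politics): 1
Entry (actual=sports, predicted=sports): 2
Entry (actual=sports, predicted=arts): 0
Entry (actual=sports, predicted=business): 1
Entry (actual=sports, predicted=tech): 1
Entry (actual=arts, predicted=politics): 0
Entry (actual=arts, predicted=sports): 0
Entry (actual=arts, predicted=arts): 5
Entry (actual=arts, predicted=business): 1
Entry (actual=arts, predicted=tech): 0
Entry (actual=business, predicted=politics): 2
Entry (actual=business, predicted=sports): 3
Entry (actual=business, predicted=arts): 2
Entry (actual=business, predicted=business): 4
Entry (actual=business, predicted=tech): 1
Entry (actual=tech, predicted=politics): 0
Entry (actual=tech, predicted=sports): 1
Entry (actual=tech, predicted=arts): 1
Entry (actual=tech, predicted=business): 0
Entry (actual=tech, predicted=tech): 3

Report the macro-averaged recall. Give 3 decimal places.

0.524

Per-class recall (TP/(TP+FN)):
  politics: TP=5, FN=2+1+1+2=6 → 5/11 = 0.4545
  sports: TP=2, FN=1+0+1+1=3 → 2/5 = 0.4000
  arts: TP=5, FN=0+0+1+0=1 → 5/6 = 0.8333
  business: TP=4, FN=2+3+2+1=8 → 4/12 = 0.3333
  tech: TP=3, FN=0+1+1+0=2 → 3/5 = 0.6000
Macro-recall = mean = (0.4545 + 0.4000 + 0.8333 + 0.3333 + 0.6000) / 5 = 0.524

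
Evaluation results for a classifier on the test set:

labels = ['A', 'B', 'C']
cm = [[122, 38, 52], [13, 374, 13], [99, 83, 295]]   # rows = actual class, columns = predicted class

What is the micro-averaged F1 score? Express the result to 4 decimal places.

0.7264

Micro-averaging pools counts across classes: ΣTP=791, ΣFP=298, ΣFN=298.
Micro-F1 score = 2·TP/(2·TP+FP+FN) on pooled counts = 0.7264 (equals overall accuracy in single-label multiclass).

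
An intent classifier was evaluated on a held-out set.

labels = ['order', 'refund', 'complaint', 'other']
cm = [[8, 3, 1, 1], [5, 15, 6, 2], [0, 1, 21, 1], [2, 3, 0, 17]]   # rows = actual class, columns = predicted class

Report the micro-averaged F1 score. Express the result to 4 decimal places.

0.7093

Micro-averaging pools counts across classes: ΣTP=61, ΣFP=25, ΣFN=25.
Micro-F1 score = 2·TP/(2·TP+FP+FN) on pooled counts = 0.7093 (equals overall accuracy in single-label multiclass).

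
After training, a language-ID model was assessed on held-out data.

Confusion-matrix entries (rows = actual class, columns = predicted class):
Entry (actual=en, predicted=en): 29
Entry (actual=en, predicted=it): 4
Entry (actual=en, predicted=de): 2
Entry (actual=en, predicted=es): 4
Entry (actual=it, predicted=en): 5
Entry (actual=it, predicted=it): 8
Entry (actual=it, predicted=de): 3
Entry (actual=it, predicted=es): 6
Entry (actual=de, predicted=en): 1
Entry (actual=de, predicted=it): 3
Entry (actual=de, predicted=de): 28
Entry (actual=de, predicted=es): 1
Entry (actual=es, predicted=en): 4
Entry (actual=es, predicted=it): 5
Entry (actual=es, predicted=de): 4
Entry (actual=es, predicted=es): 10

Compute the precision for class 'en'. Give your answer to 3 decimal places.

Take TP from the diagonal, FP from the rest of the 'en' prediction marginal, FN from the rest of the 'en' actual marginal.
precision = TP/(TP+FP).
en: TP=29, FP=5+1+4=10 → 29/39 = 0.7436

0.744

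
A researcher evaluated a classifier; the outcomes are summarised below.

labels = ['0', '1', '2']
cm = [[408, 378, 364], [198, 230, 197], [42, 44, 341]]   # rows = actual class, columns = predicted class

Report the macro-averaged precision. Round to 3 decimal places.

Per-class precision (TP/(TP+FP)):
  0: TP=408, FP=198+42=240 → 408/648 = 0.6296
  1: TP=230, FP=378+44=422 → 230/652 = 0.3528
  2: TP=341, FP=364+197=561 → 341/902 = 0.3780
Macro-precision = mean = (0.6296 + 0.3528 + 0.3780) / 3 = 0.453

0.453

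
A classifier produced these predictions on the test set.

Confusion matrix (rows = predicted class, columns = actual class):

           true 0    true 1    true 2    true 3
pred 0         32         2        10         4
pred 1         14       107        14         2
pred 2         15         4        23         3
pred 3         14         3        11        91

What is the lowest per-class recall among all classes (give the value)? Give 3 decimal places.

0.397

Per-class recall (TP/(TP+FN)):
  0: TP=32, FN=14+15+14=43 → 32/75 = 0.4267
  1: TP=107, FN=2+4+3=9 → 107/116 = 0.9224
  2: TP=23, FN=10+14+11=35 → 23/58 = 0.3966
  3: TP=91, FN=4+2+3=9 → 91/100 = 0.9100
Lowest is class '2' with recall = 0.397.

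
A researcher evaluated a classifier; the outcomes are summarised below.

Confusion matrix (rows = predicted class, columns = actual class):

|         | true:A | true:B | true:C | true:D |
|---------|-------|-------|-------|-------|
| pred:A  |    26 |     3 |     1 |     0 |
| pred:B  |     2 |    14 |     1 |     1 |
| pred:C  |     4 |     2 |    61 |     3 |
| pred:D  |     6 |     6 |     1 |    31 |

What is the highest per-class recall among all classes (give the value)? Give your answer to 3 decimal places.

Per-class recall (TP/(TP+FN)):
  A: TP=26, FN=2+4+6=12 → 26/38 = 0.6842
  B: TP=14, FN=3+2+6=11 → 14/25 = 0.5600
  C: TP=61, FN=1+1+1=3 → 61/64 = 0.9531
  D: TP=31, FN=0+1+3=4 → 31/35 = 0.8857
Highest is class 'C' with recall = 0.953.

0.953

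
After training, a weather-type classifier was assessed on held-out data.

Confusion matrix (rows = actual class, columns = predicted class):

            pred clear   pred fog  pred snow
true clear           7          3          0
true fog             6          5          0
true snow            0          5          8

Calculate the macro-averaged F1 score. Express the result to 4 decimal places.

Per-class F1 score (2·TP/(2·TP+FP+FN)):
  clear: TP=7, FP=6+0=6, FN=3+0=3 → 14/23 = 0.60870
  fog: TP=5, FP=3+5=8, FN=6+0=6 → 10/24 = 0.41667
  snow: TP=8, FP=0+0=0, FN=0+5=5 → 16/21 = 0.76190
Macro-F1 score = mean = (0.60870 + 0.41667 + 0.76190) / 3 = 0.5958

0.5958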